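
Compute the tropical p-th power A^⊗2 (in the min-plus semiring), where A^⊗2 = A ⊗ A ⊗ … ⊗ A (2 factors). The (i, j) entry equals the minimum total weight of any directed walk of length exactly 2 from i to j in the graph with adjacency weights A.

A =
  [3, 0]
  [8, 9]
A^⊗2 =
  [6, 3]
  [11, 8]

Each entry (A^⊗2)_ij equals the minimum over all length-2 walks i = v_0 → v_1 → … → v_2 = j of Σ_t A[v_t][v_{t+1}]. For example, for (i, j) = (0, 1) we minimise over 2 possible intermediate vertex sequences; the minimum is 3, attained along the walk 0 → 0 → 1.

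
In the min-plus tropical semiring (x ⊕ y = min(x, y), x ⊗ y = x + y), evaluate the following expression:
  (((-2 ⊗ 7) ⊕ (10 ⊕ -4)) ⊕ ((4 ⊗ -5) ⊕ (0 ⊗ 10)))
(((-2 ⊗ 7) ⊕ (10 ⊕ -4)) ⊕ ((4 ⊗ -5) ⊕ (0 ⊗ 10))) = -4

Expand innermost to outermost. Recall ⊕ takes the minimum of its arguments and ⊗ takes their sum. Working out the expression (((-2 ⊗ 7) ⊕ (10 ⊕ -4)) ⊕ ((4 ⊗ -5) ⊕ (0 ⊗ 10))) gives -4.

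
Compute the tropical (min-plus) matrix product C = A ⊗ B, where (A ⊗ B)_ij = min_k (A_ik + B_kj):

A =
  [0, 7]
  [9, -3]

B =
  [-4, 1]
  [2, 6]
A ⊗ B =
  [-4, 1]
  [-1, 3]

Apply the min-plus product entry-by-entry:
  C[0][0] = min over k of (A[0][0] + B[0][0] = 0 + -4 = -4, A[0][1] + B[1][0] = 7 + 2 = 9) = -4 (attained at k = 0)
  C[0][1] = min over k of (A[0][0] + B[0][1] = 0 + 1 = 1, A[0][1] + B[1][1] = 7 + 6 = 13) = 1 (attained at k = 0)
  C[1][0] = min over k of (A[1][0] + B[0][0] = 9 + -4 = 5, A[1][1] + B[1][0] = -3 + 2 = -1) = -1 (attained at k = 1)
  C[1][1] = min over k of (A[1][0] + B[0][1] = 9 + 1 = 10, A[1][1] + B[1][1] = -3 + 6 = 3) = 3 (attained at k = 1)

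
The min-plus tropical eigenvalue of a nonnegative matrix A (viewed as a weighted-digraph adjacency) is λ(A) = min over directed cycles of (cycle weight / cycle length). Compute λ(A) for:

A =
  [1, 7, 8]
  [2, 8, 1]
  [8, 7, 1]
λ(A) = 1

Enumerate directed cycles and compute their means (weight / length). Sample:
  cycle 0 → 0: weight = 1, length = 1, mean = 1/1 ≈ 1.000
  cycle 1 → 1: weight = 8, length = 1, mean = 8/1 ≈ 8.000
  cycle 2 → 2: weight = 1, length = 1, mean = 1/1 ≈ 1.000
  cycle 0 → 1 → 0: weight = 9, length = 2, mean = 9/2 ≈ 4.500
  cycle 0 → 2 → 0: weight = 16, length = 2, mean = 16/2 ≈ 8.000
  cycle 1 → 0 → 1: weight = 9, length = 2, mean = 9/2 ≈ 4.500
Minimum mean = 1.000, attained e.g. along the cycle 0 → 0 with weight 1 and length 1. So λ(A) = 1/1 = 1.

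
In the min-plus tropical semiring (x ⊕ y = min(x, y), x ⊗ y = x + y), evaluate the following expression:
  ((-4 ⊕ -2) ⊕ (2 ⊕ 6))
((-4 ⊕ -2) ⊕ (2 ⊕ 6)) = -4

Expand innermost to outermost. Recall ⊕ takes the minimum of its arguments and ⊗ takes their sum. Working out the expression ((-4 ⊕ -2) ⊕ (2 ⊕ 6)) gives -4.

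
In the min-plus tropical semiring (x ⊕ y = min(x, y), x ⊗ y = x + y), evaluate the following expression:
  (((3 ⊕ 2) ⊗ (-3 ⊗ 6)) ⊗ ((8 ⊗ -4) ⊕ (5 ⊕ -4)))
(((3 ⊕ 2) ⊗ (-3 ⊗ 6)) ⊗ ((8 ⊗ -4) ⊕ (5 ⊕ -4))) = 1

Expand innermost to outermost. Recall ⊕ takes the minimum of its arguments and ⊗ takes their sum. Working out the expression (((3 ⊕ 2) ⊗ (-3 ⊗ 6)) ⊗ ((8 ⊗ -4) ⊕ (5 ⊕ -4))) gives 1.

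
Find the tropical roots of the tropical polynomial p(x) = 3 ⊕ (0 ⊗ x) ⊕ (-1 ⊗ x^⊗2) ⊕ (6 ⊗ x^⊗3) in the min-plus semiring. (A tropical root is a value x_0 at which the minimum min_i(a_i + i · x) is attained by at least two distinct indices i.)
Roots: {-7, 1, 3}

Each tropical root is a break point of the lower envelope of the lines y = a_i + i · x (there are 4 lines, with slopes 0, 1, ..., 3). Only the lines that attain the minimum somewhere contribute to roots; other lines are dominated. Here the surviving (envelope) indices are i = 3, i = 2, i = 1, i = 0.
Intersections between consecutive envelope lines give the roots: for adjacent envelope indices i < j the intersection is x = (a_i − a_j) / (j − i). Reading off the sorted break points: {-7, 1, 3}.
Verification: at each break x_0, at least two indices attain the minimum of min_i(a_i + i · x_0).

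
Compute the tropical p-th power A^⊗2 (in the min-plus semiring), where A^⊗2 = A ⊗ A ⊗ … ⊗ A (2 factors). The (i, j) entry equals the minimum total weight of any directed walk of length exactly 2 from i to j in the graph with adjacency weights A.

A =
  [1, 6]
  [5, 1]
A^⊗2 =
  [2, 7]
  [6, 2]

Each entry (A^⊗2)_ij equals the minimum over all length-2 walks i = v_0 → v_1 → … → v_2 = j of Σ_t A[v_t][v_{t+1}]. For example, for (i, j) = (0, 1) we minimise over 2 possible intermediate vertex sequences; the minimum is 7, attained along the walk 0 → 0 → 1.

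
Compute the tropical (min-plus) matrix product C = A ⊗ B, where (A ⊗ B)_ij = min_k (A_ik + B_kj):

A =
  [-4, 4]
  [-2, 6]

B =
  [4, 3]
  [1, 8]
A ⊗ B =
  [0, -1]
  [2, 1]

Apply the min-plus product entry-by-entry:
  C[0][0] = min over k of (A[0][0] + B[0][0] = -4 + 4 = 0, A[0][1] + B[1][0] = 4 + 1 = 5) = 0 (attained at k = 0)
  C[0][1] = min over k of (A[0][0] + B[0][1] = -4 + 3 = -1, A[0][1] + B[1][1] = 4 + 8 = 12) = -1 (attained at k = 0)
  C[1][0] = min over k of (A[1][0] + B[0][0] = -2 + 4 = 2, A[1][1] + B[1][0] = 6 + 1 = 7) = 2 (attained at k = 0)
  C[1][1] = min over k of (A[1][0] + B[0][1] = -2 + 3 = 1, A[1][1] + B[1][1] = 6 + 8 = 14) = 1 (attained at k = 0)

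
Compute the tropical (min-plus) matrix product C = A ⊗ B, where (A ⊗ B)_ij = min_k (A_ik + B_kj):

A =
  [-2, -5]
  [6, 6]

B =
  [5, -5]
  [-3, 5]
A ⊗ B =
  [-8, -7]
  [3, 1]

Apply the min-plus product entry-by-entry:
  C[0][0] = min over k of (A[0][0] + B[0][0] = -2 + 5 = 3, A[0][1] + B[1][0] = -5 + -3 = -8) = -8 (attained at k = 1)
  C[0][1] = min over k of (A[0][0] + B[0][1] = -2 + -5 = -7, A[0][1] + B[1][1] = -5 + 5 = 0) = -7 (attained at k = 0)
  C[1][0] = min over k of (A[1][0] + B[0][0] = 6 + 5 = 11, A[1][1] + B[1][0] = 6 + -3 = 3) = 3 (attained at k = 1)
  C[1][1] = min over k of (A[1][0] + B[0][1] = 6 + -5 = 1, A[1][1] + B[1][1] = 6 + 5 = 11) = 1 (attained at k = 0)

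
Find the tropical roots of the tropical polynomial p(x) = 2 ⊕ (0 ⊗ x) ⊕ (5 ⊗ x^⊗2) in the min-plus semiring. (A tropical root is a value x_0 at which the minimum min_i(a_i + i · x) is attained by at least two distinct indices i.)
Roots: {-5, 2}

Each tropical root is a break point of the lower envelope of the lines y = a_i + i · x (there are 3 lines, with slopes 0, 1, ..., 2). Only the lines that attain the minimum somewhere contribute to roots; other lines are dominated. Here the surviving (envelope) indices are i = 2, i = 1, i = 0.
Intersections between consecutive envelope lines give the roots: for adjacent envelope indices i < j the intersection is x = (a_i − a_j) / (j − i). Reading off the sorted break points: {-5, 2}.
Verification: at each break x_0, at least two indices attain the minimum of min_i(a_i + i · x_0).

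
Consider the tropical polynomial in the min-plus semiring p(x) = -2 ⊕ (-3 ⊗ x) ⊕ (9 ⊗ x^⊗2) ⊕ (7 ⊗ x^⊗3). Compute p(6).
p(6) = -2

A tropical monomial a ⊗ x^⊗i evaluates to a + i · x. Evaluating each term at x = 6:
  Term 0 contributes -2 + 0 · 6 = -2
  Term 1 contributes -3 + 1 · 6 = 3
  Term 2 contributes 9 + 2 · 6 = 21
  Term 3 contributes 7 + 3 · 6 = 25
p(6) = ⊕ of these = min[-2, 3, 21, 25] = -2.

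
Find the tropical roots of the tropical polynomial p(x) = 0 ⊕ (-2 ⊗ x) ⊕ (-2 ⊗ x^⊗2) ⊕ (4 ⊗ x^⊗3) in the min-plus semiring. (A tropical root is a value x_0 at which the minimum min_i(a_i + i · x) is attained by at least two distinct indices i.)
Roots: {-6, 0, 2}

Each tropical root is a break point of the lower envelope of the lines y = a_i + i · x (there are 4 lines, with slopes 0, 1, ..., 3). Only the lines that attain the minimum somewhere contribute to roots; other lines are dominated. Here the surviving (envelope) indices are i = 3, i = 2, i = 1, i = 0.
Intersections between consecutive envelope lines give the roots: for adjacent envelope indices i < j the intersection is x = (a_i − a_j) / (j − i). Reading off the sorted break points: {-6, 0, 2}.
Verification: at each break x_0, at least two indices attain the minimum of min_i(a_i + i · x_0).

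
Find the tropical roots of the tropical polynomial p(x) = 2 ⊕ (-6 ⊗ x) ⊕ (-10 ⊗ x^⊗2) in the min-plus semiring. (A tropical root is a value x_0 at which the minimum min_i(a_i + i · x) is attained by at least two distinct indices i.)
Roots: {4, 8}

Each tropical root is a break point of the lower envelope of the lines y = a_i + i · x (there are 3 lines, with slopes 0, 1, ..., 2). Only the lines that attain the minimum somewhere contribute to roots; other lines are dominated. Here the surviving (envelope) indices are i = 2, i = 1, i = 0.
Intersections between consecutive envelope lines give the roots: for adjacent envelope indices i < j the intersection is x = (a_i − a_j) / (j − i). Reading off the sorted break points: {4, 8}.
Verification: at each break x_0, at least two indices attain the minimum of min_i(a_i + i · x_0).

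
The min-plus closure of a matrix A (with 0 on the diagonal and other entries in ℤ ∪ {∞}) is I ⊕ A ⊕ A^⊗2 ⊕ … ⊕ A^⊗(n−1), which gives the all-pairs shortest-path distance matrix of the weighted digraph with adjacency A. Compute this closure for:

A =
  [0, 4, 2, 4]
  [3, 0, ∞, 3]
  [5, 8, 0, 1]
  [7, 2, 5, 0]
Closure =
  [0, 4, 2, 3]
  [3, 0, 5, 3]
  [5, 3, 0, 1]
  [5, 2, 5, 0]

This is the Floyd-Warshall all-pairs shortest-path computation. For each intermediate vertex k = 0, 1, …, 3, update dist[i][j] ← min(dist[i][j], dist[i][k] + dist[k][j]). The final matrix gives, for each (i, j), the minimum total weight of any directed path from i to j (possibly empty when i = j).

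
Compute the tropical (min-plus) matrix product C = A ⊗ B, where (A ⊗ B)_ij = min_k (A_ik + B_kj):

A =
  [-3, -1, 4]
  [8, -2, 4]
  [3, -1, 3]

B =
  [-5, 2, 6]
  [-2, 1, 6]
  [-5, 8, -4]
A ⊗ B =
  [-8, -1, 0]
  [-4, -1, 0]
  [-3, 0, -1]

Apply the min-plus product entry-by-entry:
  C[0][0] = min over k of (A[0][0] + B[0][0] = -3 + -5 = -8, A[0][1] + B[1][0] = -1 + -2 = -3, A[0][2] + B[2][0] = 4 + -5 = -1) = -8 (attained at k = 0)
  C[0][1] = min over k of (A[0][0] + B[0][1] = -3 + 2 = -1, A[0][1] + B[1][1] = -1 + 1 = 0, A[0][2] + B[2][1] = 4 + 8 = 12) = -1 (attained at k = 0)
  C[0][2] = min over k of (A[0][0] + B[0][2] = -3 + 6 = 3, A[0][1] + B[1][2] = -1 + 6 = 5, A[0][2] + B[2][2] = 4 + -4 = 0) = 0 (attained at k = 2)
  C[1][0] = min over k of (A[1][0] + B[0][0] = 8 + -5 = 3, A[1][1] + B[1][0] = -2 + -2 = -4, A[1][2] + B[2][0] = 4 + -5 = -1) = -4 (attained at k = 1)
  C[1][1] = min over k of (A[1][0] + B[0][1] = 8 + 2 = 10, A[1][1] + B[1][1] = -2 + 1 = -1, A[1][2] + B[2][1] = 4 + 8 = 12) = -1 (attained at k = 1)
  C[1][2] = min over k of (A[1][0] + B[0][2] = 8 + 6 = 14, A[1][1] + B[1][2] = -2 + 6 = 4, A[1][2] + B[2][2] = 4 + -4 = 0) = 0 (attained at k = 2)
  C[2][0] = min over k of (A[2][0] + B[0][0] = 3 + -5 = -2, A[2][1] + B[1][0] = -1 + -2 = -3, A[2][2] + B[2][0] = 3 + -5 = -2) = -3 (attained at k = 1)
  C[2][1] = min over k of (A[2][0] + B[0][1] = 3 + 2 = 5, A[2][1] + B[1][1] = -1 + 1 = 0, A[2][2] + B[2][1] = 3 + 8 = 11) = 0 (attained at k = 1)
  C[2][2] = min over k of (A[2][0] + B[0][2] = 3 + 6 = 9, A[2][1] + B[1][2] = -1 + 6 = 5, A[2][2] + B[2][2] = 3 + -4 = -1) = -1 (attained at k = 2)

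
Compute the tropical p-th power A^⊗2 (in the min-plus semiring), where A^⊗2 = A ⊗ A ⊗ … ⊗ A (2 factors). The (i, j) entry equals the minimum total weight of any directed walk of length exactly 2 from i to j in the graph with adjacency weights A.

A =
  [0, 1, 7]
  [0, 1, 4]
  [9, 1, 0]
A^⊗2 =
  [0, 1, 5]
  [0, 1, 4]
  [1, 1, 0]

Each entry (A^⊗2)_ij equals the minimum over all length-2 walks i = v_0 → v_1 → … → v_2 = j of Σ_t A[v_t][v_{t+1}]. For example, for (i, j) = (0, 2) we minimise over 3 possible intermediate vertex sequences; the minimum is 5, attained along the walk 0 → 1 → 2.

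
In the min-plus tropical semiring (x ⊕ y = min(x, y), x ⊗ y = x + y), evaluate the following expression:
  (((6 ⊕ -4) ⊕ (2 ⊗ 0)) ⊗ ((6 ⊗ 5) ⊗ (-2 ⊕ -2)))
(((6 ⊕ -4) ⊕ (2 ⊗ 0)) ⊗ ((6 ⊗ 5) ⊗ (-2 ⊕ -2))) = 5

Expand innermost to outermost. Recall ⊕ takes the minimum of its arguments and ⊗ takes their sum. Working out the expression (((6 ⊕ -4) ⊕ (2 ⊗ 0)) ⊗ ((6 ⊗ 5) ⊗ (-2 ⊕ -2))) gives 5.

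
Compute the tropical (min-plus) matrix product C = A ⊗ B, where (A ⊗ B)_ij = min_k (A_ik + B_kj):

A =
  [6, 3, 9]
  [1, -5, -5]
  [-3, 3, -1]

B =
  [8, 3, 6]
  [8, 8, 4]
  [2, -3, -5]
A ⊗ B =
  [11, 6, 4]
  [-3, -8, -10]
  [1, -4, -6]

Apply the min-plus product entry-by-entry:
  C[0][0] = min over k of (A[0][0] + B[0][0] = 6 + 8 = 14, A[0][1] + B[1][0] = 3 + 8 = 11, A[0][2] + B[2][0] = 9 + 2 = 11) = 11 (attained at k = 1)
  C[0][1] = min over k of (A[0][0] + B[0][1] = 6 + 3 = 9, A[0][1] + B[1][1] = 3 + 8 = 11, A[0][2] + B[2][1] = 9 + -3 = 6) = 6 (attained at k = 2)
  C[0][2] = min over k of (A[0][0] + B[0][2] = 6 + 6 = 12, A[0][1] + B[1][2] = 3 + 4 = 7, A[0][2] + B[2][2] = 9 + -5 = 4) = 4 (attained at k = 2)
  C[1][0] = min over k of (A[1][0] + B[0][0] = 1 + 8 = 9, A[1][1] + B[1][0] = -5 + 8 = 3, A[1][2] + B[2][0] = -5 + 2 = -3) = -3 (attained at k = 2)
  C[1][1] = min over k of (A[1][0] + B[0][1] = 1 + 3 = 4, A[1][1] + B[1][1] = -5 + 8 = 3, A[1][2] + B[2][1] = -5 + -3 = -8) = -8 (attained at k = 2)
  C[1][2] = min over k of (A[1][0] + B[0][2] = 1 + 6 = 7, A[1][1] + B[1][2] = -5 + 4 = -1, A[1][2] + B[2][2] = -5 + -5 = -10) = -10 (attained at k = 2)
  C[2][0] = min over k of (A[2][0] + B[0][0] = -3 + 8 = 5, A[2][1] + B[1][0] = 3 + 8 = 11, A[2][2] + B[2][0] = -1 + 2 = 1) = 1 (attained at k = 2)
  C[2][1] = min over k of (A[2][0] + B[0][1] = -3 + 3 = 0, A[2][1] + B[1][1] = 3 + 8 = 11, A[2][2] + B[2][1] = -1 + -3 = -4) = -4 (attained at k = 2)
  C[2][2] = min over k of (A[2][0] + B[0][2] = -3 + 6 = 3, A[2][1] + B[1][2] = 3 + 4 = 7, A[2][2] + B[2][2] = -1 + -5 = -6) = -6 (attained at k = 2)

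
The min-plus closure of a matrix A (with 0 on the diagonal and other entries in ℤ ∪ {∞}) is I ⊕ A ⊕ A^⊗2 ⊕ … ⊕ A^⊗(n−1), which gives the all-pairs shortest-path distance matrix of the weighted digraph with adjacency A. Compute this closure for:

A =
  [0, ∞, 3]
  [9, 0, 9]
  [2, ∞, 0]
Closure =
  [0, ∞, 3]
  [9, 0, 9]
  [2, ∞, 0]

This is the Floyd-Warshall all-pairs shortest-path computation. For each intermediate vertex k = 0, 1, …, 2, update dist[i][j] ← min(dist[i][j], dist[i][k] + dist[k][j]). The final matrix gives, for each (i, j), the minimum total weight of any directed path from i to j (possibly empty when i = j).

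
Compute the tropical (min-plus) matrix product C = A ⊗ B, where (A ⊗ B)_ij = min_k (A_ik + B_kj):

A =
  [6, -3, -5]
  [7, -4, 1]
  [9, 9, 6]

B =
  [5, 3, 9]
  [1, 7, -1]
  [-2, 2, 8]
A ⊗ B =
  [-7, -3, -4]
  [-3, 3, -5]
  [4, 8, 8]

Apply the min-plus product entry-by-entry:
  C[0][0] = min over k of (A[0][0] + B[0][0] = 6 + 5 = 11, A[0][1] + B[1][0] = -3 + 1 = -2, A[0][2] + B[2][0] = -5 + -2 = -7) = -7 (attained at k = 2)
  C[0][1] = min over k of (A[0][0] + B[0][1] = 6 + 3 = 9, A[0][1] + B[1][1] = -3 + 7 = 4, A[0][2] + B[2][1] = -5 + 2 = -3) = -3 (attained at k = 2)
  C[0][2] = min over k of (A[0][0] + B[0][2] = 6 + 9 = 15, A[0][1] + B[1][2] = -3 + -1 = -4, A[0][2] + B[2][2] = -5 + 8 = 3) = -4 (attained at k = 1)
  C[1][0] = min over k of (A[1][0] + B[0][0] = 7 + 5 = 12, A[1][1] + B[1][0] = -4 + 1 = -3, A[1][2] + B[2][0] = 1 + -2 = -1) = -3 (attained at k = 1)
  C[1][1] = min over k of (A[1][0] + B[0][1] = 7 + 3 = 10, A[1][1] + B[1][1] = -4 + 7 = 3, A[1][2] + B[2][1] = 1 + 2 = 3) = 3 (attained at k = 1)
  C[1][2] = min over k of (A[1][0] + B[0][2] = 7 + 9 = 16, A[1][1] + B[1][2] = -4 + -1 = -5, A[1][2] + B[2][2] = 1 + 8 = 9) = -5 (attained at k = 1)
  C[2][0] = min over k of (A[2][0] + B[0][0] = 9 + 5 = 14, A[2][1] + B[1][0] = 9 + 1 = 10, A[2][2] + B[2][0] = 6 + -2 = 4) = 4 (attained at k = 2)
  C[2][1] = min over k of (A[2][0] + B[0][1] = 9 + 3 = 12, A[2][1] + B[1][1] = 9 + 7 = 16, A[2][2] + B[2][1] = 6 + 2 = 8) = 8 (attained at k = 2)
  C[2][2] = min over k of (A[2][0] + B[0][2] = 9 + 9 = 18, A[2][1] + B[1][2] = 9 + -1 = 8, A[2][2] + B[2][2] = 6 + 8 = 14) = 8 (attained at k = 1)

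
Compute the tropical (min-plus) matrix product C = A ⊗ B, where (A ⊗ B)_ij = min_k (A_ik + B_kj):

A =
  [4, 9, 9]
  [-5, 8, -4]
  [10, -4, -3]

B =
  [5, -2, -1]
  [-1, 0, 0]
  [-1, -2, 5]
A ⊗ B =
  [8, 2, 3]
  [-5, -7, -6]
  [-5, -5, -4]

Apply the min-plus product entry-by-entry:
  C[0][0] = min over k of (A[0][0] + B[0][0] = 4 + 5 = 9, A[0][1] + B[1][0] = 9 + -1 = 8, A[0][2] + B[2][0] = 9 + -1 = 8) = 8 (attained at k = 1)
  C[0][1] = min over k of (A[0][0] + B[0][1] = 4 + -2 = 2, A[0][1] + B[1][1] = 9 + 0 = 9, A[0][2] + B[2][1] = 9 + -2 = 7) = 2 (attained at k = 0)
  C[0][2] = min over k of (A[0][0] + B[0][2] = 4 + -1 = 3, A[0][1] + B[1][2] = 9 + 0 = 9, A[0][2] + B[2][2] = 9 + 5 = 14) = 3 (attained at k = 0)
  C[1][0] = min over k of (A[1][0] + B[0][0] = -5 + 5 = 0, A[1][1] + B[1][0] = 8 + -1 = 7, A[1][2] + B[2][0] = -4 + -1 = -5) = -5 (attained at k = 2)
  C[1][1] = min over k of (A[1][0] + B[0][1] = -5 + -2 = -7, A[1][1] + B[1][1] = 8 + 0 = 8, A[1][2] + B[2][1] = -4 + -2 = -6) = -7 (attained at k = 0)
  C[1][2] = min over k of (A[1][0] + B[0][2] = -5 + -1 = -6, A[1][1] + B[1][2] = 8 + 0 = 8, A[1][2] + B[2][2] = -4 + 5 = 1) = -6 (attained at k = 0)
  C[2][0] = min over k of (A[2][0] + B[0][0] = 10 + 5 = 15, A[2][1] + B[1][0] = -4 + -1 = -5, A[2][2] + B[2][0] = -3 + -1 = -4) = -5 (attained at k = 1)
  C[2][1] = min over k of (A[2][0] + B[0][1] = 10 + -2 = 8, A[2][1] + B[1][1] = -4 + 0 = -4, A[2][2] + B[2][1] = -3 + -2 = -5) = -5 (attained at k = 2)
  C[2][2] = min over k of (A[2][0] + B[0][2] = 10 + -1 = 9, A[2][1] + B[1][2] = -4 + 0 = -4, A[2][2] + B[2][2] = -3 + 5 = 2) = -4 (attained at k = 1)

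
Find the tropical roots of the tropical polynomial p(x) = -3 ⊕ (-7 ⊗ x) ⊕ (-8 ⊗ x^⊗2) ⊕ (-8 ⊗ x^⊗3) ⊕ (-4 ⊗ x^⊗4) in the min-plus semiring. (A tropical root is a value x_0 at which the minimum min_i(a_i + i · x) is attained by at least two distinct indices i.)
Roots: {-4, 0, 1, 4}

Each tropical root is a break point of the lower envelope of the lines y = a_i + i · x (there are 5 lines, with slopes 0, 1, ..., 4). Only the lines that attain the minimum somewhere contribute to roots; other lines are dominated. Here the surviving (envelope) indices are i = 4, i = 3, i = 2, i = 1, i = 0.
Intersections between consecutive envelope lines give the roots: for adjacent envelope indices i < j the intersection is x = (a_i − a_j) / (j − i). Reading off the sorted break points: {-4, 0, 1, 4}.
Verification: at each break x_0, at least two indices attain the minimum of min_i(a_i + i · x_0).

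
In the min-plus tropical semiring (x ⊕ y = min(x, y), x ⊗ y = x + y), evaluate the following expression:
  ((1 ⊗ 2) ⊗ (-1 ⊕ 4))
((1 ⊗ 2) ⊗ (-1 ⊕ 4)) = 2

Expand innermost to outermost. Recall ⊕ takes the minimum of its arguments and ⊗ takes their sum. Working out the expression ((1 ⊗ 2) ⊗ (-1 ⊕ 4)) gives 2.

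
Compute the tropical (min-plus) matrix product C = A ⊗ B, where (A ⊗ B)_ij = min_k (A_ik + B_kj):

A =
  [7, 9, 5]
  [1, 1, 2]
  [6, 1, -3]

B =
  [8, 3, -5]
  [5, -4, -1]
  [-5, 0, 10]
A ⊗ B =
  [0, 5, 2]
  [-3, -3, -4]
  [-8, -3, 0]

Apply the min-plus product entry-by-entry:
  C[0][0] = min over k of (A[0][0] + B[0][0] = 7 + 8 = 15, A[0][1] + B[1][0] = 9 + 5 = 14, A[0][2] + B[2][0] = 5 + -5 = 0) = 0 (attained at k = 2)
  C[0][1] = min over k of (A[0][0] + B[0][1] = 7 + 3 = 10, A[0][1] + B[1][1] = 9 + -4 = 5, A[0][2] + B[2][1] = 5 + 0 = 5) = 5 (attained at k = 1)
  C[0][2] = min over k of (A[0][0] + B[0][2] = 7 + -5 = 2, A[0][1] + B[1][2] = 9 + -1 = 8, A[0][2] + B[2][2] = 5 + 10 = 15) = 2 (attained at k = 0)
  C[1][0] = min over k of (A[1][0] + B[0][0] = 1 + 8 = 9, A[1][1] + B[1][0] = 1 + 5 = 6, A[1][2] + B[2][0] = 2 + -5 = -3) = -3 (attained at k = 2)
  C[1][1] = min over k of (A[1][0] + B[0][1] = 1 + 3 = 4, A[1][1] + B[1][1] = 1 + -4 = -3, A[1][2] + B[2][1] = 2 + 0 = 2) = -3 (attained at k = 1)
  C[1][2] = min over k of (A[1][0] + B[0][2] = 1 + -5 = -4, A[1][1] + B[1][2] = 1 + -1 = 0, A[1][2] + B[2][2] = 2 + 10 = 12) = -4 (attained at k = 0)
  C[2][0] = min over k of (A[2][0] + B[0][0] = 6 + 8 = 14, A[2][1] + B[1][0] = 1 + 5 = 6, A[2][2] + B[2][0] = -3 + -5 = -8) = -8 (attained at k = 2)
  C[2][1] = min over k of (A[2][0] + B[0][1] = 6 + 3 = 9, A[2][1] + B[1][1] = 1 + -4 = -3, A[2][2] + B[2][1] = -3 + 0 = -3) = -3 (attained at k = 1)
  C[2][2] = min over k of (A[2][0] + B[0][2] = 6 + -5 = 1, A[2][1] + B[1][2] = 1 + -1 = 0, A[2][2] + B[2][2] = -3 + 10 = 7) = 0 (attained at k = 1)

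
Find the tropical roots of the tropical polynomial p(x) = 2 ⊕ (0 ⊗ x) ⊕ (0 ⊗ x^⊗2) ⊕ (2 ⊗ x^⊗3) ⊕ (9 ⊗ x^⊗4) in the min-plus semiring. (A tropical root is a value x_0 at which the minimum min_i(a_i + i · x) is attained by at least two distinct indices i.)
Roots: {-7, -2, 0, 2}

Each tropical root is a break point of the lower envelope of the lines y = a_i + i · x (there are 5 lines, with slopes 0, 1, ..., 4). Only the lines that attain the minimum somewhere contribute to roots; other lines are dominated. Here the surviving (envelope) indices are i = 4, i = 3, i = 2, i = 1, i = 0.
Intersections between consecutive envelope lines give the roots: for adjacent envelope indices i < j the intersection is x = (a_i − a_j) / (j − i). Reading off the sorted break points: {-7, -2, 0, 2}.
Verification: at each break x_0, at least two indices attain the minimum of min_i(a_i + i · x_0).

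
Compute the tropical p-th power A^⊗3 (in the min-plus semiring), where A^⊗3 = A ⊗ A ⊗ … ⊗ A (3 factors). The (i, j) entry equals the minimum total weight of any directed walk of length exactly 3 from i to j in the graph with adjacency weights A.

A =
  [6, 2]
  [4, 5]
A^⊗3 =
  [11, 8]
  [10, 11]

Each entry (A^⊗3)_ij equals the minimum over all length-3 walks i = v_0 → v_1 → … → v_3 = j of Σ_t A[v_t][v_{t+1}]. For example, for (i, j) = (0, 1) we minimise over 4 possible intermediate vertex sequences; the minimum is 8, attained along the walk 0 → 1 → 0 → 1.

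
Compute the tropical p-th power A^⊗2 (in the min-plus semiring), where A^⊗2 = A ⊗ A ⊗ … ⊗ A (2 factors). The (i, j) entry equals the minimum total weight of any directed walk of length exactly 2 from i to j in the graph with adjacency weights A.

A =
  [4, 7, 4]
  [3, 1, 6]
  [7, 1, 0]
A^⊗2 =
  [8, 5, 4]
  [4, 2, 6]
  [4, 1, 0]

Each entry (A^⊗2)_ij equals the minimum over all length-2 walks i = v_0 → v_1 → … → v_2 = j of Σ_t A[v_t][v_{t+1}]. For example, for (i, j) = (0, 2) we minimise over 3 possible intermediate vertex sequences; the minimum is 4, attained along the walk 0 → 2 → 2.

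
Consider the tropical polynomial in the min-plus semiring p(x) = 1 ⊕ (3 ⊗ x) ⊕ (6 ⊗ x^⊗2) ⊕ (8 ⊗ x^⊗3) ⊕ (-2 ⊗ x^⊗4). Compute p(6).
p(6) = 1

A tropical monomial a ⊗ x^⊗i evaluates to a + i · x. Evaluating each term at x = 6:
  Term 0 contributes 1 + 0 · 6 = 1
  Term 1 contributes 3 + 1 · 6 = 9
  Term 2 contributes 6 + 2 · 6 = 18
  Term 3 contributes 8 + 3 · 6 = 26
  Term 4 contributes -2 + 4 · 6 = 22
p(6) = ⊕ of these = min[1, 9, 18, 26, 22] = 1.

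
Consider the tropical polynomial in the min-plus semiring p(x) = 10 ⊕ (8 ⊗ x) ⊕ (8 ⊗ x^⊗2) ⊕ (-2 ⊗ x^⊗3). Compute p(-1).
p(-1) = -5

A tropical monomial a ⊗ x^⊗i evaluates to a + i · x. Evaluating each term at x = -1:
  Term 0 contributes 10 + 0 · -1 = 10
  Term 1 contributes 8 + 1 · -1 = 7
  Term 2 contributes 8 + 2 · -1 = 6
  Term 3 contributes -2 + 3 · -1 = -5
p(-1) = ⊕ of these = min[10, 7, 6, -5] = -5.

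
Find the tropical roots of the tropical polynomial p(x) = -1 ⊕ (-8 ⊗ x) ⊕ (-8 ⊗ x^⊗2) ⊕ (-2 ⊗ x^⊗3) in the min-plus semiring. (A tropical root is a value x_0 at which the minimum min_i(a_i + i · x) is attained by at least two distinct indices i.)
Roots: {-6, 0, 7}

Each tropical root is a break point of the lower envelope of the lines y = a_i + i · x (there are 4 lines, with slopes 0, 1, ..., 3). Only the lines that attain the minimum somewhere contribute to roots; other lines are dominated. Here the surviving (envelope) indices are i = 3, i = 2, i = 1, i = 0.
Intersections between consecutive envelope lines give the roots: for adjacent envelope indices i < j the intersection is x = (a_i − a_j) / (j − i). Reading off the sorted break points: {-6, 0, 7}.
Verification: at each break x_0, at least two indices attain the minimum of min_i(a_i + i · x_0).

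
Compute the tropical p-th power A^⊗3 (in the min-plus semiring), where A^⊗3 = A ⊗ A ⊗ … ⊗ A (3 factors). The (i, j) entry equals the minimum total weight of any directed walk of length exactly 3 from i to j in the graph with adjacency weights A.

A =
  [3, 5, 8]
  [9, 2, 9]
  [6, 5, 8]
A^⊗3 =
  [9, 9, 14]
  [13, 6, 13]
  [12, 9, 16]

Each entry (A^⊗3)_ij equals the minimum over all length-3 walks i = v_0 → v_1 → … → v_3 = j of Σ_t A[v_t][v_{t+1}]. For example, for (i, j) = (0, 2) we minimise over 9 possible intermediate vertex sequences; the minimum is 14, attained along the walk 0 → 0 → 0 → 2.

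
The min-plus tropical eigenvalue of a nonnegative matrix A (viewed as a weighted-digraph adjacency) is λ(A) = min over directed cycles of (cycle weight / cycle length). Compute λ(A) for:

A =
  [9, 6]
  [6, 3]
λ(A) = 3

Enumerate directed cycles and compute their means (weight / length). Sample:
  cycle 0 → 0: weight = 9, length = 1, mean = 9/1 ≈ 9.000
  cycle 1 → 1: weight = 3, length = 1, mean = 3/1 ≈ 3.000
  cycle 0 → 1 → 0: weight = 12, length = 2, mean = 12/2 ≈ 6.000
  cycle 1 → 0 → 1: weight = 12, length = 2, mean = 12/2 ≈ 6.000
Minimum mean = 3.000, attained e.g. along the cycle 1 → 1 with weight 3 and length 1. So λ(A) = 3/1 = 3.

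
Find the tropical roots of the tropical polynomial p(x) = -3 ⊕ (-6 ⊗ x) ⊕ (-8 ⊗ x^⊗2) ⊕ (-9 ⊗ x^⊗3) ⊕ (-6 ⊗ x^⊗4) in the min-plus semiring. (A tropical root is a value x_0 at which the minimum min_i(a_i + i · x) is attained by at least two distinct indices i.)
Roots: {-3, 1, 2, 3}

Each tropical root is a break point of the lower envelope of the lines y = a_i + i · x (there are 5 lines, with slopes 0, 1, ..., 4). Only the lines that attain the minimum somewhere contribute to roots; other lines are dominated. Here the surviving (envelope) indices are i = 4, i = 3, i = 2, i = 1, i = 0.
Intersections between consecutive envelope lines give the roots: for adjacent envelope indices i < j the intersection is x = (a_i − a_j) / (j − i). Reading off the sorted break points: {-3, 1, 2, 3}.
Verification: at each break x_0, at least two indices attain the minimum of min_i(a_i + i · x_0).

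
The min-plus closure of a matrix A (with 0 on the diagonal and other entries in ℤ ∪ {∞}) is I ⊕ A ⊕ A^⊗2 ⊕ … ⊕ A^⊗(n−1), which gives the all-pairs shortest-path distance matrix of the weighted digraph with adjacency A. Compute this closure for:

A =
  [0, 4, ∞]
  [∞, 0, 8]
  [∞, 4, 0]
Closure =
  [0, 4, 12]
  [∞, 0, 8]
  [∞, 4, 0]

This is the Floyd-Warshall all-pairs shortest-path computation. For each intermediate vertex k = 0, 1, …, 2, update dist[i][j] ← min(dist[i][j], dist[i][k] + dist[k][j]). The final matrix gives, for each (i, j), the minimum total weight of any directed path from i to j (possibly empty when i = j).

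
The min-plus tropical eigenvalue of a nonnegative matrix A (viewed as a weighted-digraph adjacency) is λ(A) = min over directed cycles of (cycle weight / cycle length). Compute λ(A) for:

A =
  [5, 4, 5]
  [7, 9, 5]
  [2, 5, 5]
λ(A) = 7/2

Enumerate directed cycles and compute their means (weight / length). Sample:
  cycle 0 → 0: weight = 5, length = 1, mean = 5/1 ≈ 5.000
  cycle 1 → 1: weight = 9, length = 1, mean = 9/1 ≈ 9.000
  cycle 2 → 2: weight = 5, length = 1, mean = 5/1 ≈ 5.000
  cycle 0 → 1 → 0: weight = 11, length = 2, mean = 11/2 ≈ 5.500
  cycle 0 → 2 → 0: weight = 7, length = 2, mean = 7/2 ≈ 3.500
  cycle 1 → 0 → 1: weight = 11, length = 2, mean = 11/2 ≈ 5.500
Minimum mean = 3.500, attained e.g. along the cycle 0 → 2 → 0 with weight 7 and length 2. So λ(A) = 7/2 = 7/2.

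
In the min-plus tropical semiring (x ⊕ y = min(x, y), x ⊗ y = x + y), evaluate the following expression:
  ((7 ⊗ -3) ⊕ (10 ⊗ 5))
((7 ⊗ -3) ⊕ (10 ⊗ 5)) = 4

Expand innermost to outermost. Recall ⊕ takes the minimum of its arguments and ⊗ takes their sum. Working out the expression ((7 ⊗ -3) ⊕ (10 ⊗ 5)) gives 4.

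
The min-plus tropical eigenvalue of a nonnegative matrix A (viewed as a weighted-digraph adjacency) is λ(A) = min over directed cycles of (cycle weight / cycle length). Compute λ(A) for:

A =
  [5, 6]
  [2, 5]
λ(A) = 4

Enumerate directed cycles and compute their means (weight / length). Sample:
  cycle 0 → 0: weight = 5, length = 1, mean = 5/1 ≈ 5.000
  cycle 1 → 1: weight = 5, length = 1, mean = 5/1 ≈ 5.000
  cycle 0 → 1 → 0: weight = 8, length = 2, mean = 8/2 ≈ 4.000
  cycle 1 → 0 → 1: weight = 8, length = 2, mean = 8/2 ≈ 4.000
Minimum mean = 4.000, attained e.g. along the cycle 0 → 1 → 0 with weight 8 and length 2. So λ(A) = 8/2 = 4.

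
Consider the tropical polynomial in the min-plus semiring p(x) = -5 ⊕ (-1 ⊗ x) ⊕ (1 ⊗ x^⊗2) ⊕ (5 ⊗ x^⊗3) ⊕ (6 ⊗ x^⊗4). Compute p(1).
p(1) = -5

A tropical monomial a ⊗ x^⊗i evaluates to a + i · x. Evaluating each term at x = 1:
  Term 0 contributes -5 + 0 · 1 = -5
  Term 1 contributes -1 + 1 · 1 = 0
  Term 2 contributes 1 + 2 · 1 = 3
  Term 3 contributes 5 + 3 · 1 = 8
  Term 4 contributes 6 + 4 · 1 = 10
p(1) = ⊕ of these = min[-5, 0, 3, 8, 10] = -5.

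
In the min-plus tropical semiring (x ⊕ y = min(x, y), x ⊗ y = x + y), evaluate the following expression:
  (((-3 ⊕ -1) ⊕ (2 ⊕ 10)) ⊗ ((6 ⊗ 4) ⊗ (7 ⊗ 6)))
(((-3 ⊕ -1) ⊕ (2 ⊕ 10)) ⊗ ((6 ⊗ 4) ⊗ (7 ⊗ 6))) = 20

Expand innermost to outermost. Recall ⊕ takes the minimum of its arguments and ⊗ takes their sum. Working out the expression (((-3 ⊕ -1) ⊕ (2 ⊕ 10)) ⊗ ((6 ⊗ 4) ⊗ (7 ⊗ 6))) gives 20.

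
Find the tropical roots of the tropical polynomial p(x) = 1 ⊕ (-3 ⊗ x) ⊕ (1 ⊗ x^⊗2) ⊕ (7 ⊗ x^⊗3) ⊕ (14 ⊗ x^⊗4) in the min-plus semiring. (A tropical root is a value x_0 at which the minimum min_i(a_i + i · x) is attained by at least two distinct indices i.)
Roots: {-7, -6, -4, 4}

Each tropical root is a break point of the lower envelope of the lines y = a_i + i · x (there are 5 lines, with slopes 0, 1, ..., 4). Only the lines that attain the minimum somewhere contribute to roots; other lines are dominated. Here the surviving (envelope) indices are i = 4, i = 3, i = 2, i = 1, i = 0.
Intersections between consecutive envelope lines give the roots: for adjacent envelope indices i < j the intersection is x = (a_i − a_j) / (j − i). Reading off the sorted break points: {-7, -6, -4, 4}.
Verification: at each break x_0, at least two indices attain the minimum of min_i(a_i + i · x_0).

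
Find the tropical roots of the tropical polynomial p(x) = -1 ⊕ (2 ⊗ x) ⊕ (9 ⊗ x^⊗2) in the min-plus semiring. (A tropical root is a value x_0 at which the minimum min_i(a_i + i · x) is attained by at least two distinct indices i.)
Roots: {-7, -3}

Each tropical root is a break point of the lower envelope of the lines y = a_i + i · x (there are 3 lines, with slopes 0, 1, ..., 2). Only the lines that attain the minimum somewhere contribute to roots; other lines are dominated. Here the surviving (envelope) indices are i = 2, i = 1, i = 0.
Intersections between consecutive envelope lines give the roots: for adjacent envelope indices i < j the intersection is x = (a_i − a_j) / (j − i). Reading off the sorted break points: {-7, -3}.
Verification: at each break x_0, at least two indices attain the minimum of min_i(a_i + i · x_0).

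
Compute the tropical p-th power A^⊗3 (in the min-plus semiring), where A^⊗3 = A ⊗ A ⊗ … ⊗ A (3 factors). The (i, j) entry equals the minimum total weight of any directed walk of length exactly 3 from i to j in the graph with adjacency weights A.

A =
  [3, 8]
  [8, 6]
A^⊗3 =
  [9, 14]
  [14, 18]

Each entry (A^⊗3)_ij equals the minimum over all length-3 walks i = v_0 → v_1 → … → v_3 = j of Σ_t A[v_t][v_{t+1}]. For example, for (i, j) = (0, 1) we minimise over 4 possible intermediate vertex sequences; the minimum is 14, attained along the walk 0 → 0 → 0 → 1.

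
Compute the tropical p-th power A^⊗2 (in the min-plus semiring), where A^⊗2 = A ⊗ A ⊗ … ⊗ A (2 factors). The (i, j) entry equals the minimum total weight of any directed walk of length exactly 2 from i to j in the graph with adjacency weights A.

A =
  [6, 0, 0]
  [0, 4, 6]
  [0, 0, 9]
A^⊗2 =
  [0, 0, 6]
  [4, 0, 0]
  [0, 0, 0]

Each entry (A^⊗2)_ij equals the minimum over all length-2 walks i = v_0 → v_1 → … → v_2 = j of Σ_t A[v_t][v_{t+1}]. For example, for (i, j) = (0, 2) we minimise over 3 possible intermediate vertex sequences; the minimum is 6, attained along the walk 0 → 0 → 2.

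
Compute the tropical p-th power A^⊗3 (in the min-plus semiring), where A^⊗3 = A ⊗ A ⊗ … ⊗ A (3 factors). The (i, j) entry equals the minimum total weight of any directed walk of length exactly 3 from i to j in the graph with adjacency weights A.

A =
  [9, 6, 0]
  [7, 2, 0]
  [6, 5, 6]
A^⊗3 =
  [12, 7, 5]
  [8, 6, 4]
  [11, 9, 7]

Each entry (A^⊗3)_ij equals the minimum over all length-3 walks i = v_0 → v_1 → … → v_3 = j of Σ_t A[v_t][v_{t+1}]. For example, for (i, j) = (0, 2) we minimise over 9 possible intermediate vertex sequences; the minimum is 5, attained along the walk 0 → 2 → 1 → 2.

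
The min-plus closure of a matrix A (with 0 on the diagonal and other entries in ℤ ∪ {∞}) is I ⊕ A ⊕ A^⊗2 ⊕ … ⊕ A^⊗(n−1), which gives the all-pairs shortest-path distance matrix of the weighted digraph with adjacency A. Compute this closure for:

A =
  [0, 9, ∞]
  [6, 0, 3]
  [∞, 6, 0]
Closure =
  [0, 9, 12]
  [6, 0, 3]
  [12, 6, 0]

This is the Floyd-Warshall all-pairs shortest-path computation. For each intermediate vertex k = 0, 1, …, 2, update dist[i][j] ← min(dist[i][j], dist[i][k] + dist[k][j]). The final matrix gives, for each (i, j), the minimum total weight of any directed path from i to j (possibly empty when i = j).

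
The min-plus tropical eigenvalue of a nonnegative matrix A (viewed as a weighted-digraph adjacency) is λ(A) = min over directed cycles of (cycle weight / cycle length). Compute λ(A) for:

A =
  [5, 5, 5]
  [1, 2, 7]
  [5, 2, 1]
λ(A) = 1

Enumerate directed cycles and compute their means (weight / length). Sample:
  cycle 0 → 0: weight = 5, length = 1, mean = 5/1 ≈ 5.000
  cycle 1 → 1: weight = 2, length = 1, mean = 2/1 ≈ 2.000
  cycle 2 → 2: weight = 1, length = 1, mean = 1/1 ≈ 1.000
  cycle 0 → 1 → 0: weight = 6, length = 2, mean = 6/2 ≈ 3.000
  cycle 0 → 2 → 0: weight = 10, length = 2, mean = 10/2 ≈ 5.000
  cycle 1 → 0 → 1: weight = 6, length = 2, mean = 6/2 ≈ 3.000
Minimum mean = 1.000, attained e.g. along the cycle 2 → 2 with weight 1 and length 1. So λ(A) = 1/1 = 1.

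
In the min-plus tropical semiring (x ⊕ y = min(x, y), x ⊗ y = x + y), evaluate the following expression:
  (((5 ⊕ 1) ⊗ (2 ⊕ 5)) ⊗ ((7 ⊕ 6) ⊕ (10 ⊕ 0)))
(((5 ⊕ 1) ⊗ (2 ⊕ 5)) ⊗ ((7 ⊕ 6) ⊕ (10 ⊕ 0))) = 3

Expand innermost to outermost. Recall ⊕ takes the minimum of its arguments and ⊗ takes their sum. Working out the expression (((5 ⊕ 1) ⊗ (2 ⊕ 5)) ⊗ ((7 ⊕ 6) ⊕ (10 ⊕ 0))) gives 3.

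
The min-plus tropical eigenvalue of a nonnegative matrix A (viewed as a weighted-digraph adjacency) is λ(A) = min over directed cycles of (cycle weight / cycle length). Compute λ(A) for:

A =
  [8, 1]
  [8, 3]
λ(A) = 3

Enumerate directed cycles and compute their means (weight / length). Sample:
  cycle 0 → 0: weight = 8, length = 1, mean = 8/1 ≈ 8.000
  cycle 1 → 1: weight = 3, length = 1, mean = 3/1 ≈ 3.000
  cycle 0 → 1 → 0: weight = 9, length = 2, mean = 9/2 ≈ 4.500
  cycle 1 → 0 → 1: weight = 9, length = 2, mean = 9/2 ≈ 4.500
Minimum mean = 3.000, attained e.g. along the cycle 1 → 1 with weight 3 and length 1. So λ(A) = 3/1 = 3.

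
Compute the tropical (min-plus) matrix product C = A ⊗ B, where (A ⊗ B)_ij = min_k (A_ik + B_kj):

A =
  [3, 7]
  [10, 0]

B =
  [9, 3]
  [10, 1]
A ⊗ B =
  [12, 6]
  [10, 1]

Apply the min-plus product entry-by-entry:
  C[0][0] = min over k of (A[0][0] + B[0][0] = 3 + 9 = 12, A[0][1] + B[1][0] = 7 + 10 = 17) = 12 (attained at k = 0)
  C[0][1] = min over k of (A[0][0] + B[0][1] = 3 + 3 = 6, A[0][1] + B[1][1] = 7 + 1 = 8) = 6 (attained at k = 0)
  C[1][0] = min over k of (A[1][0] + B[0][0] = 10 + 9 = 19, A[1][1] + B[1][0] = 0 + 10 = 10) = 10 (attained at k = 1)
  C[1][1] = min over k of (A[1][0] + B[0][1] = 10 + 3 = 13, A[1][1] + B[1][1] = 0 + 1 = 1) = 1 (attained at k = 1)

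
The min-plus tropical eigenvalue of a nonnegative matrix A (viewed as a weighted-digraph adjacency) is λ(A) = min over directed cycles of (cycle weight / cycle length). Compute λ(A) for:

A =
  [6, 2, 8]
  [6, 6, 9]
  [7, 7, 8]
λ(A) = 4

Enumerate directed cycles and compute their means (weight / length). Sample:
  cycle 0 → 0: weight = 6, length = 1, mean = 6/1 ≈ 6.000
  cycle 1 → 1: weight = 6, length = 1, mean = 6/1 ≈ 6.000
  cycle 2 → 2: weight = 8, length = 1, mean = 8/1 ≈ 8.000
  cycle 0 → 1 → 0: weight = 8, length = 2, mean = 8/2 ≈ 4.000
  cycle 0 → 2 → 0: weight = 15, length = 2, mean = 15/2 ≈ 7.500
  cycle 1 → 0 → 1: weight = 8, length = 2, mean = 8/2 ≈ 4.000
Minimum mean = 4.000, attained e.g. along the cycle 0 → 1 → 0 with weight 8 and length 2. So λ(A) = 8/2 = 4.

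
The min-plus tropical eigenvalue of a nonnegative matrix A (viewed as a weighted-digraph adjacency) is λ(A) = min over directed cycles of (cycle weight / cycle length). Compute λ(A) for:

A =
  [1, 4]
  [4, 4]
λ(A) = 1

Enumerate directed cycles and compute their means (weight / length). Sample:
  cycle 0 → 0: weight = 1, length = 1, mean = 1/1 ≈ 1.000
  cycle 1 → 1: weight = 4, length = 1, mean = 4/1 ≈ 4.000
  cycle 0 → 1 → 0: weight = 8, length = 2, mean = 8/2 ≈ 4.000
  cycle 1 → 0 → 1: weight = 8, length = 2, mean = 8/2 ≈ 4.000
Minimum mean = 1.000, attained e.g. along the cycle 0 → 0 with weight 1 and length 1. So λ(A) = 1/1 = 1.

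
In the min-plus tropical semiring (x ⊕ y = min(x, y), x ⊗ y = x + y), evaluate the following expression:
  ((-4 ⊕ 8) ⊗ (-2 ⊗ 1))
((-4 ⊕ 8) ⊗ (-2 ⊗ 1)) = -5

Expand innermost to outermost. Recall ⊕ takes the minimum of its arguments and ⊗ takes their sum. Working out the expression ((-4 ⊕ 8) ⊗ (-2 ⊗ 1)) gives -5.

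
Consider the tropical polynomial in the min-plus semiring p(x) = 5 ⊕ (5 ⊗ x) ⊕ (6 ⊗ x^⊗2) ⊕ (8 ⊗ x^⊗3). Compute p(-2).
p(-2) = 2

A tropical monomial a ⊗ x^⊗i evaluates to a + i · x. Evaluating each term at x = -2:
  Term 0 contributes 5 + 0 · -2 = 5
  Term 1 contributes 5 + 1 · -2 = 3
  Term 2 contributes 6 + 2 · -2 = 2
  Term 3 contributes 8 + 3 · -2 = 2
p(-2) = ⊕ of these = min[5, 3, 2, 2] = 2.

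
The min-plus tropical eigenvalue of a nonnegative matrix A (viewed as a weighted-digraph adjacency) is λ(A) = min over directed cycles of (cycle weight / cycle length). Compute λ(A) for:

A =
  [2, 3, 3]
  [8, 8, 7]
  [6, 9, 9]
λ(A) = 2

Enumerate directed cycles and compute their means (weight / length). Sample:
  cycle 0 → 0: weight = 2, length = 1, mean = 2/1 ≈ 2.000
  cycle 1 → 1: weight = 8, length = 1, mean = 8/1 ≈ 8.000
  cycle 2 → 2: weight = 9, length = 1, mean = 9/1 ≈ 9.000
  cycle 0 → 1 → 0: weight = 11, length = 2, mean = 11/2 ≈ 5.500
  cycle 0 → 2 → 0: weight = 9, length = 2, mean = 9/2 ≈ 4.500
  cycle 1 → 0 → 1: weight = 11, length = 2, mean = 11/2 ≈ 5.500
Minimum mean = 2.000, attained e.g. along the cycle 0 → 0 with weight 2 and length 1. So λ(A) = 2/1 = 2.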